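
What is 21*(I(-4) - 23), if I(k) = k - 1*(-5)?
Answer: -462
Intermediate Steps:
I(k) = 5 + k (I(k) = k + 5 = 5 + k)
21*(I(-4) - 23) = 21*((5 - 4) - 23) = 21*(1 - 23) = 21*(-22) = -462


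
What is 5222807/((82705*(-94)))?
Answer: -5222807/7774270 ≈ -0.67181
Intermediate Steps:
5222807/((82705*(-94))) = 5222807/(-7774270) = 5222807*(-1/7774270) = -5222807/7774270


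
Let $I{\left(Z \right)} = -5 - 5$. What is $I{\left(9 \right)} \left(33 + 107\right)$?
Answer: $-1400$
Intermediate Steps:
$I{\left(Z \right)} = -10$
$I{\left(9 \right)} \left(33 + 107\right) = - 10 \left(33 + 107\right) = \left(-10\right) 140 = -1400$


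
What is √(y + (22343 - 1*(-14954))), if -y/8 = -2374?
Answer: √56289 ≈ 237.25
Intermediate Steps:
y = 18992 (y = -8*(-2374) = 18992)
√(y + (22343 - 1*(-14954))) = √(18992 + (22343 - 1*(-14954))) = √(18992 + (22343 + 14954)) = √(18992 + 37297) = √56289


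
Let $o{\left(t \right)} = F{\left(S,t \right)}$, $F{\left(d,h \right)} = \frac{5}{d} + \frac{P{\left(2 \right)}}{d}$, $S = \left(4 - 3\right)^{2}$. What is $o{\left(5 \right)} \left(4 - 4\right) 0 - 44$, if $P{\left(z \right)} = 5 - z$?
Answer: $-44$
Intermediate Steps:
$S = 1$ ($S = 1^{2} = 1$)
$F{\left(d,h \right)} = \frac{8}{d}$ ($F{\left(d,h \right)} = \frac{5}{d} + \frac{5 - 2}{d} = \frac{5}{d} + \frac{3}{d} = \frac{8}{d}$)
$o{\left(t \right)} = 8$ ($o{\left(t \right)} = \frac{8}{1} = 8 \cdot 1 = 8$)
$o{\left(5 \right)} \left(4 - 4\right) 0 - 44 = 8 \left(4 - 4\right) 0 - 44 = 8 \cdot 0 \cdot 0 - 44 = 8 \cdot 0 - 44 = 0 - 44 = -44$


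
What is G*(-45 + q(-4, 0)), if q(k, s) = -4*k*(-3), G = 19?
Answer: -1767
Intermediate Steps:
q(k, s) = 12*k
G*(-45 + q(-4, 0)) = 19*(-45 + 12*(-4)) = 19*(-45 - 48) = 19*(-93) = -1767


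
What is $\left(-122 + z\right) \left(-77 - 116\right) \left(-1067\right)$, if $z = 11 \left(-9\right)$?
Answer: $-45510751$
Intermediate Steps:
$z = -99$
$\left(-122 + z\right) \left(-77 - 116\right) \left(-1067\right) = \left(-122 - 99\right) \left(-77 - 116\right) \left(-1067\right) = \left(-221\right) \left(-193\right) \left(-1067\right) = 42653 \left(-1067\right) = -45510751$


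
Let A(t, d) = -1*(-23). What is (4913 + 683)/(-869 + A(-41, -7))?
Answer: -2798/423 ≈ -6.6147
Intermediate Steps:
A(t, d) = 23
(4913 + 683)/(-869 + A(-41, -7)) = (4913 + 683)/(-869 + 23) = 5596/(-846) = 5596*(-1/846) = -2798/423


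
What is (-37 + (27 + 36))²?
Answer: 676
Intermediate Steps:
(-37 + (27 + 36))² = (-37 + 63)² = 26² = 676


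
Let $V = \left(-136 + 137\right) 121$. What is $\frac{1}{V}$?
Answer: $\frac{1}{121} \approx 0.0082645$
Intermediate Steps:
$V = 121$ ($V = 1 \cdot 121 = 121$)
$\frac{1}{V} = \frac{1}{121}$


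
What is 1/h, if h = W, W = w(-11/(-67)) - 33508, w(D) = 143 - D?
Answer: -67/2235466 ≈ -2.9971e-5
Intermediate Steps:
W = -2235466/67 (W = (143 - (-11)/(-67)) - 33508 = (143 - (-11)*(-1)/67) - 33508 = (143 - 1*11/67) - 33508 = (143 - 11/67) - 33508 = 9570/67 - 33508 = -2235466/67 ≈ -33365.)
h = -2235466/67 ≈ -33365.
1/h = 1/(-2235466/67) = -67/2235466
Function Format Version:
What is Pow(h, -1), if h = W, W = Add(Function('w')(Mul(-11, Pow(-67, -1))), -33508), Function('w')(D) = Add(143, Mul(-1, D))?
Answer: Rational(-67, 2235466) ≈ -2.9971e-5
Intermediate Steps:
W = Rational(-2235466, 67) (W = Add(Add(143, Mul(-1, Mul(-11, Pow(-67, -1)))), -33508) = Add(Add(143, Mul(-1, Mul(-11, Rational(-1, 67)))), -33508) = Add(Add(143, Mul(-1, Rational(11, 67))), -33508) = Add(Add(143, Rational(-11, 67)), -33508) = Add(Rational(9570, 67), -33508) = Rational(-2235466, 67) ≈ -33365.)
h = Rational(-2235466, 67) ≈ -33365.
Pow(h, -1) = Pow(Rational(-2235466, 67), -1) = Rational(-67, 2235466)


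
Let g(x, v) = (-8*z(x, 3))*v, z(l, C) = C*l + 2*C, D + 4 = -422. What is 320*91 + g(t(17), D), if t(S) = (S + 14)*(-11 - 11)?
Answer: -6923200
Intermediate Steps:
D = -426 (D = -4 - 422 = -426)
t(S) = -308 - 22*S (t(S) = (14 + S)*(-22) = -308 - 22*S)
z(l, C) = 2*C + C*l
g(x, v) = v*(-48 - 24*x) (g(x, v) = (-24*(2 + x))*v = (-8*(6 + 3*x))*v = (-48 - 24*x)*v = v*(-48 - 24*x))
320*91 + g(t(17), D) = 320*91 - 24*(-426)*(2 + (-308 - 22*17)) = 29120 - 24*(-426)*(2 + (-308 - 374)) = 29120 - 24*(-426)*(2 - 682) = 29120 - 24*(-426)*(-680) = 29120 - 6952320 = -6923200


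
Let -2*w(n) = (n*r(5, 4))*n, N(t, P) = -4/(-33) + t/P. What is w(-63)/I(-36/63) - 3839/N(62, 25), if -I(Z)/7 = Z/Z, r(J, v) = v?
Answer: -733611/2146 ≈ -341.85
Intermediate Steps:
I(Z) = -7 (I(Z) = -7*Z/Z = -7*1 = -7)
N(t, P) = 4/33 + t/P (N(t, P) = -4*(-1/33) + t/P = 4/33 + t/P)
w(n) = -2*n**2 (w(n) = -n*4*n/2 = -4*n*n/2 = -2*n**2)
w(-63)/I(-36/63) - 3839/N(62, 25) = -2*(-63)**2/(-7) - 3839/(4/33 + 62/25) = -2*3969*(-1/7) - 3839/(4/33 + 62*(1/25)) = -7938*(-1/7) - 3839/(4/33 + 62/25) = 1134 - 3839/2146/825 = 1134 - 3839*825/2146 = 1134 - 3167175/2146 = -733611/2146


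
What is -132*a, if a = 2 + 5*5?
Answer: -3564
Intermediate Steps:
a = 27 (a = 2 + 25 = 27)
-132*a = -132*27 = -3564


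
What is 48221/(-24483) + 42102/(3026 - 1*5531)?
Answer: -383858957/20443305 ≈ -18.777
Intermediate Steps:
48221/(-24483) + 42102/(3026 - 1*5531) = 48221*(-1/24483) + 42102/(3026 - 5531) = -48221/24483 + 42102/(-2505) = -48221/24483 + 42102*(-1/2505) = -48221/24483 - 14034/835 = -383858957/20443305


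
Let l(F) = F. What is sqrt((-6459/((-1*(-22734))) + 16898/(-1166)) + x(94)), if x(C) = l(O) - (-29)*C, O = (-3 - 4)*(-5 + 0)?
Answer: sqrt(5955794413190798)/1472658 ≈ 52.404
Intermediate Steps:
O = 35 (O = -7*(-5) = 35)
x(C) = 35 + 29*C (x(C) = 35 - (-29)*C = 35 + 29*C)
sqrt((-6459/((-1*(-22734))) + 16898/(-1166)) + x(94)) = sqrt((-6459/((-1*(-22734))) + 16898/(-1166)) + (35 + 29*94)) = sqrt((-6459/22734 + 16898*(-1/1166)) + (35 + 2726)) = sqrt((-6459*1/22734 - 8449/583) + 2761) = sqrt((-2153/7578 - 8449/583) + 2761) = sqrt(-65281721/4417974 + 2761) = sqrt(12132744493/4417974) = sqrt(5955794413190798)/1472658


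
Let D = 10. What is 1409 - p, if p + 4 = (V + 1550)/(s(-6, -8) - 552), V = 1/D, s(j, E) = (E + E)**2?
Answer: 4197981/2960 ≈ 1418.2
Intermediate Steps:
s(j, E) = 4*E**2 (s(j, E) = (2*E)**2 = 4*E**2)
V = 1/10 ≈ 0.10000
p = -27341/2960 (p = -4 + (1/10 + 1550)/(4*(-8)**2 - 552) = -4 + 15501/(10*(4*64 - 552)) = -4 + 15501/(10*(256 - 552)) = -4 + (15501/10)/(-296) = -4 + (15501/10)*(-1/296) = -4 - 15501/2960 = -27341/2960 ≈ -9.2368)
1409 - p = 1409 - 1*(-27341/2960) = 1409 + 27341/2960 = 4197981/2960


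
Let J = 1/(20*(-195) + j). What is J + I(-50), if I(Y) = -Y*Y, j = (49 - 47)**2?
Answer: -9740001/3896 ≈ -2500.0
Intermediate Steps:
j = 4 (j = 2**2 = 4)
I(Y) = -Y**2
J = -1/3896 (J = 1/(20*(-195) + 4) = 1/(-3900 + 4) = 1/(-3896) = -1/3896 ≈ -0.00025667)
J + I(-50) = -1/3896 - 1*(-50)**2 = -1/3896 - 1*2500 = -1/3896 - 2500 = -9740001/3896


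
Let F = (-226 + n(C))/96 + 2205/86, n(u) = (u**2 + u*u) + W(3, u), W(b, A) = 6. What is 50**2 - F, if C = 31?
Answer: 5070487/2064 ≈ 2456.6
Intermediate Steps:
n(u) = 6 + 2*u**2 (n(u) = (u**2 + u*u) + 6 = (u**2 + u**2) + 6 = 2*u**2 + 6 = 6 + 2*u**2)
F = 89513/2064 (F = (-226 + (6 + 2*31**2))/96 + 2205/86 = (-226 + (6 + 2*961))*(1/96) + 2205*(1/86) = (-226 + (6 + 1922))*(1/96) + 2205/86 = (-226 + 1928)*(1/96) + 2205/86 = 1702*(1/96) + 2205/86 = 851/48 + 2205/86 = 89513/2064 ≈ 43.369)
50**2 - F = 50**2 - 1*89513/2064 = 2500 - 89513/2064 = 5070487/2064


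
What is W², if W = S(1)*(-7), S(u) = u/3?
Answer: 49/9 ≈ 5.4444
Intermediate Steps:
S(u) = u/3 (S(u) = u*(⅓) = u/3)
W = -7/3 (W = ((⅓)*1)*(-7) = (⅓)*(-7) = -7/3 ≈ -2.3333)
W² = (-7/3)² = 49/9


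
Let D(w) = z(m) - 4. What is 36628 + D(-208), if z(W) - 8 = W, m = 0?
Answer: 36632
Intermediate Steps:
z(W) = 8 + W
D(w) = 4 (D(w) = (8 + 0) - 4 = 8 - 4 = 4)
36628 + D(-208) = 36628 + 4 = 36632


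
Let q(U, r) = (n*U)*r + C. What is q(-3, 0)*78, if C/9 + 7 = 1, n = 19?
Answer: -4212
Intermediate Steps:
C = -54 (C = -63 + 9*1 = -63 + 9 = -54)
q(U, r) = -54 + 19*U*r (q(U, r) = (19*U)*r - 54 = 19*U*r - 54 = -54 + 19*U*r)
q(-3, 0)*78 = (-54 + 19*(-3)*0)*78 = (-54 + 0)*78 = -54*78 = -4212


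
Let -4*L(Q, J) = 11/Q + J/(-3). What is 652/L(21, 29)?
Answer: 1141/4 ≈ 285.25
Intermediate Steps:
L(Q, J) = -11/(4*Q) + J/12 (L(Q, J) = -(11/Q + J/(-3))/4 = -(11/Q + J*(-⅓))/4 = -(11/Q - J/3)/4 = -11/(4*Q) + J/12)
652/L(21, 29) = 652/(((1/12)*(-33 + 29*21)/21)) = 652/(((1/12)*(1/21)*(-33 + 609))) = 652/(((1/12)*(1/21)*576)) = 652/(16/7) = 652*(7/16) = 1141/4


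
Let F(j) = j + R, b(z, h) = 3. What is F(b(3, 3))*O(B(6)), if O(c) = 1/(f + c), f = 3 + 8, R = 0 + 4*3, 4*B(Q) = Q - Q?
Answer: 15/11 ≈ 1.3636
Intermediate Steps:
B(Q) = 0 (B(Q) = (Q - Q)/4 = (¼)*0 = 0)
R = 12 (R = 0 + 12 = 12)
f = 11
O(c) = 1/(11 + c)
F(j) = 12 + j (F(j) = j + 12 = 12 + j)
F(b(3, 3))*O(B(6)) = (12 + 3)/(11 + 0) = 15/11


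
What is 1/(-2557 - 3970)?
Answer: -1/6527 ≈ -0.00015321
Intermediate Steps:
1/(-2557 - 3970) = 1/(-6527) = -1/6527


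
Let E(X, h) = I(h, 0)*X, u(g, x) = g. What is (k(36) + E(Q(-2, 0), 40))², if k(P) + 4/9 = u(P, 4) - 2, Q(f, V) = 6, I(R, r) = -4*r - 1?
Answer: 61504/81 ≈ 759.31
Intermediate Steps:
I(R, r) = -1 - 4*r
E(X, h) = -X (E(X, h) = (-1 - 4*0)*X = (-1 + 0)*X = -X)
k(P) = -22/9 + P (k(P) = -4/9 + (P - 2) = -4/9 + (-2 + P) = -22/9 + P)
(k(36) + E(Q(-2, 0), 40))² = ((-22/9 + 36) - 1*6)² = (302/9 - 6)² = (248/9)² = 61504/81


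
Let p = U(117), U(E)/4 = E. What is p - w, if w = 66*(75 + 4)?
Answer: -4746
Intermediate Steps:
U(E) = 4*E
p = 468 (p = 4*117 = 468)
w = 5214 (w = 66*79 = 5214)
p - w = 468 - 1*5214 = 468 - 5214 = -4746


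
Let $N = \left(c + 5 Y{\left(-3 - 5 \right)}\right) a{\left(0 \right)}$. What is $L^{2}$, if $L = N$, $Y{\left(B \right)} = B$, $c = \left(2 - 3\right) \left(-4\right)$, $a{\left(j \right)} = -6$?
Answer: $46656$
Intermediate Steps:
$c = 4$ ($c = \left(-1\right) \left(-4\right) = 4$)
$N = 216$ ($N = \left(4 + 5 \left(-3 - 5\right)\right) \left(-6\right) = \left(4 + 5 \left(-8\right)\right) \left(-6\right) = \left(4 - 40\right) \left(-6\right) = \left(-36\right) \left(-6\right) = 216$)
$L = 216$
$L^{2} = 216^{2} = 46656$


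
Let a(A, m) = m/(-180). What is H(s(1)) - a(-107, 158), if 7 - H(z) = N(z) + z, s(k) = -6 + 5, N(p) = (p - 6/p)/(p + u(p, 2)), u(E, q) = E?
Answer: 512/45 ≈ 11.378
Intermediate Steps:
a(A, m) = -m/180 (a(A, m) = m*(-1/180) = -m/180)
N(p) = (p - 6/p)/(2*p) (N(p) = (p - 6/p)/(p + p) = (p - 6/p)/((2*p)) = (p - 6/p)*(1/(2*p)) = (p - 6/p)/(2*p))
s(k) = -1
H(z) = 13/2 - z + 3/z² (H(z) = 7 - ((½ - 3/z²) + z) = 7 - (½ + z - 3/z²) = 7 + (-½ - z + 3/z²) = 13/2 - z + 3/z²)
H(s(1)) - a(-107, 158) = (13/2 - 1*(-1) + 3/(-1)²) - (-1)*158/180 = (13/2 + 1 + 3*1) - 1*(-79/90) = (13/2 + 1 + 3) + 79/90 = 21/2 + 79/90 = 512/45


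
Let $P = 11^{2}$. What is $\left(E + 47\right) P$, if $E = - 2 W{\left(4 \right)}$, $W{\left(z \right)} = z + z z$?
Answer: $847$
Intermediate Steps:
$P = 121$
$W{\left(z \right)} = z + z^{2}$
$E = -40$ ($E = - 2 \cdot 4 \left(1 + 4\right) = - 2 \cdot 4 \cdot 5 = \left(-2\right) 20 = -40$)
$\left(E + 47\right) P = \left(-40 + 47\right) 121 = 7 \cdot 121 = 847$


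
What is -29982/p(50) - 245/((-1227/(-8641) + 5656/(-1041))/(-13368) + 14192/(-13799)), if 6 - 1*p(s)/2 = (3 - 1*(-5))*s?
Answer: 5307058336834396281/19203738333972230 ≈ 276.36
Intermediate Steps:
p(s) = 12 - 16*s (p(s) = 12 - 2*(3 - 1*(-5))*s = 12 - 2*(3 + 5)*s = 12 - 16*s)
-29982/p(50) - 245/((-1227/(-8641) + 5656/(-1041))/(-13368) + 14192/(-13799)) = -29982/(12 - 16*50) - 245/((-1227/(-8641) + 5656/(-1041))/(-13368) + 14192/(-13799)) = -29982/(12 - 800) - 245/((-1227*(-1/8641) + 5656*(-1/1041))*(-1/13368) + 14192*(-1/13799)) = -29982/(-788) - 245/((1227/8641 - 5656/1041)*(-1/13368) - 14192/13799) = -29982*(-1/788) - 245/(-47596189/8995281*(-1/13368) - 14192/13799) = 14991/394 - 245/(47596189/120248916408 - 14192/13799) = 14991/394 - 245/(-1705915841850325/1659314797513992) = 14991/394 - 245*(-1659314797513992/1705915841850325) = 14991/394 + 11615203582597944/48740452624295 = 5307058336834396281/19203738333972230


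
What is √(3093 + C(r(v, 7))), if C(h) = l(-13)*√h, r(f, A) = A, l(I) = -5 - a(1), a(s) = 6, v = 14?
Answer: √(3093 - 11*√7) ≈ 55.352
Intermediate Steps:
l(I) = -11 (l(I) = -5 - 1*6 = -5 - 6 = -11)
C(h) = -11*√h
√(3093 + C(r(v, 7))) = √(3093 - 11*√7)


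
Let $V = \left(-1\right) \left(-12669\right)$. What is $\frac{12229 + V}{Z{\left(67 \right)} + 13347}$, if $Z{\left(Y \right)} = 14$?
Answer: $\frac{24898}{13361} \approx 1.8635$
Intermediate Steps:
$V = 12669$
$\frac{12229 + V}{Z{\left(67 \right)} + 13347} = \frac{12229 + 12669}{14 + 13347} = \frac{24898}{13361}$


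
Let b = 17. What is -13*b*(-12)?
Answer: 2652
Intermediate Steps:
-13*b*(-12) = -13*17*(-12) = -221*(-12) = 2652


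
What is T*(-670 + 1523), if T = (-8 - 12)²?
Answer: 341200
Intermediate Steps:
T = 400 (T = (-20)² = 400)
T*(-670 + 1523) = 400*(-670 + 1523) = 400*853 = 341200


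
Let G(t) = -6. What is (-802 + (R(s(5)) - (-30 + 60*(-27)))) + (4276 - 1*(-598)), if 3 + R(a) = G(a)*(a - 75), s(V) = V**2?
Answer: 6019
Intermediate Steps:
R(a) = 447 - 6*a (R(a) = -3 - 6*(a - 75) = -3 - 6*(-75 + a) = -3 + (450 - 6*a) = 447 - 6*a)
(-802 + (R(s(5)) - (-30 + 60*(-27)))) + (4276 - 1*(-598)) = (-802 + ((447 - 6*5**2) - (-30 + 60*(-27)))) + (4276 - 1*(-598)) = (-802 + ((447 - 6*25) - (-30 - 1620))) + (4276 + 598) = (-802 + ((447 - 150) - 1*(-1650))) + 4874 = (-802 + (297 + 1650)) + 4874 = (-802 + 1947) + 4874 = 1145 + 4874 = 6019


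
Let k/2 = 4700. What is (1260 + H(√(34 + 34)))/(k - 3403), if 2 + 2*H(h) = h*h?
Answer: 431/1999 ≈ 0.21561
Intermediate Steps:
k = 9400 (k = 2*4700 = 9400)
H(h) = -1 + h²/2 (H(h) = -1 + (h*h)/2 = -1 + h²/2)
(1260 + H(√(34 + 34)))/(k - 3403) = (1260 + (-1 + (√(34 + 34))²/2))/(9400 - 3403) = (1260 + (-1 + (√68)²/2))/5997 = (1260 + (-1 + (2*√17)²/2))*(1/5997) = (1260 + (-1 + (½)*68))*(1/5997) = (1260 + (-1 + 34))*(1/5997) = (1260 + 33)*(1/5997) = 1293*(1/5997) = 431/1999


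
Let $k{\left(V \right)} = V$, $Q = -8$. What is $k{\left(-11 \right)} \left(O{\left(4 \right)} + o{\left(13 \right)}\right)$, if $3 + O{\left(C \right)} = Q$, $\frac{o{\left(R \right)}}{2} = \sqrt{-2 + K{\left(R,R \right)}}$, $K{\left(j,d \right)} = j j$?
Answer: $121 - 22 \sqrt{167} \approx -163.3$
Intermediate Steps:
$K{\left(j,d \right)} = j^{2}$
$o{\left(R \right)} = 2 \sqrt{-2 + R^{2}}$
$O{\left(C \right)} = -11$ ($O{\left(C \right)} = -3 - 8 = -11$)
$k{\left(-11 \right)} \left(O{\left(4 \right)} + o{\left(13 \right)}\right) = - 11 \left(-11 + 2 \sqrt{-2 + 13^{2}}\right) = - 11 \left(-11 + 2 \sqrt{-2 + 169}\right) = - 11 \left(-11 + 2 \sqrt{167}\right) = 121 - 22 \sqrt{167}$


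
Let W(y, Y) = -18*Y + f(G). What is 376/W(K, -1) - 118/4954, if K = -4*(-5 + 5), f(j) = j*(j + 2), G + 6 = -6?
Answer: 461605/170913 ≈ 2.7008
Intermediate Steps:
G = -12 (G = -6 - 6 = -12)
f(j) = j*(2 + j)
K = 0 (K = -4*0 = 0)
W(y, Y) = 120 - 18*Y (W(y, Y) = -18*Y - 12*(2 - 12) = -18*Y - 12*(-10) = -18*Y + 120 = 120 - 18*Y)
376/W(K, -1) - 118/4954 = 376/(120 - 18*(-1)) - 118/4954 = 376/(120 + 18) - 118*1/4954 = 376/138 - 59/2477 = 376*(1/138) - 59/2477 = 188/69 - 59/2477 = 461605/170913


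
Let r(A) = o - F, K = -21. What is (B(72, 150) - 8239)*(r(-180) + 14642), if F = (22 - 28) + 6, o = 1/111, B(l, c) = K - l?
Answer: -13541691316/111 ≈ -1.2200e+8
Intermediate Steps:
B(l, c) = -21 - l
o = 1/111 ≈ 0.0090090
F = 0 (F = -6 + 6 = 0)
r(A) = 1/111 (r(A) = 1/111 - 1*0 = 1/111 + 0 = 1/111)
(B(72, 150) - 8239)*(r(-180) + 14642) = ((-21 - 1*72) - 8239)*(1/111 + 14642) = ((-21 - 72) - 8239)*(1625263/111) = (-93 - 8239)*(1625263/111) = -8332*1625263/111 = -13541691316/111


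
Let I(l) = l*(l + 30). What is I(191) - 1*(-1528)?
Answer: 43739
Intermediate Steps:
I(l) = l*(30 + l)
I(191) - 1*(-1528) = 191*(30 + 191) - 1*(-1528) = 191*221 + 1528 = 42211 + 1528 = 43739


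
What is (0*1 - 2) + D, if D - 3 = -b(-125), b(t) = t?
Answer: 126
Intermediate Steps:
D = 128 (D = 3 - 1*(-125) = 3 + 125 = 128)
(0*1 - 2) + D = (0*1 - 2) + 128 = (0 - 2) + 128 = -2 + 128 = 126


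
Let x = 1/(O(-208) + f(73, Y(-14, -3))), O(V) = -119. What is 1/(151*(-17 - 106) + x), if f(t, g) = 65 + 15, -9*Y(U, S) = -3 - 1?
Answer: -39/724348 ≈ -5.3842e-5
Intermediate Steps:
Y(U, S) = 4/9 (Y(U, S) = -(-3 - 1)/9 = -1/9*(-4) = 4/9)
f(t, g) = 80
x = -1/39 (x = 1/(-119 + 80) = 1/(-39) = -1/39 ≈ -0.025641)
1/(151*(-17 - 106) + x) = 1/(151*(-17 - 106) - 1/39) = 1/(151*(-123) - 1/39) = 1/(-18573 - 1/39) = 1/(-724348/39) = -39/724348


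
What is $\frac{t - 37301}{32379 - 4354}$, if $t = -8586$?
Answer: $- \frac{45887}{28025} \approx -1.6374$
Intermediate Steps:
$\frac{t - 37301}{32379 - 4354} = \frac{-8586 - 37301}{32379 - 4354} = - \frac{45887}{28025}$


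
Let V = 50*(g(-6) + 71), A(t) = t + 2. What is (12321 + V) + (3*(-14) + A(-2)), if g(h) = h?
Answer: 15529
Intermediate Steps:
A(t) = 2 + t
V = 3250 (V = 50*(-6 + 71) = 50*65 = 3250)
(12321 + V) + (3*(-14) + A(-2)) = (12321 + 3250) + (3*(-14) + (2 - 2)) = 15571 + (-42 + 0) = 15571 - 42 = 15529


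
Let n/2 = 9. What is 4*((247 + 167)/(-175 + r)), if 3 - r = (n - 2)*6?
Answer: -414/67 ≈ -6.1791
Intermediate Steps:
n = 18 (n = 2*9 = 18)
r = -93 (r = 3 - (18 - 2)*6 = 3 - 16*6 = 3 - 1*96 = 3 - 96 = -93)
4*((247 + 167)/(-175 + r)) = 4*((247 + 167)/(-175 - 93)) = 4*(414/(-268)) = 4*(414*(-1/268)) = 4*(-207/134) = -414/67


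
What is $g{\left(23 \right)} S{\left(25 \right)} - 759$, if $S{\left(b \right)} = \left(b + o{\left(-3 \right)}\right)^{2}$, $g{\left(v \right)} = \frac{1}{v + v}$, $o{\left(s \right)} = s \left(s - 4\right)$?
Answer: $-713$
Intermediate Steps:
$o{\left(s \right)} = s \left(-4 + s\right)$
$g{\left(v \right)} = \frac{1}{2 v}$
$S{\left(b \right)} = \left(21 + b\right)^{2}$ ($S{\left(b \right)} = \left(b - 3 \left(-4 - 3\right)\right)^{2} = \left(b - -21\right)^{2} = \left(b + 21\right)^{2} = \left(21 + b\right)^{2}$)
$g{\left(23 \right)} S{\left(25 \right)} - 759 = \frac{1}{2 \cdot 23} \left(21 + 25\right)^{2} - 759 = \frac{1}{2} \cdot \frac{1}{23} \cdot 46^{2} - 759 = \frac{1}{46} \cdot 2116 - 759 = 46 - 759 = -713$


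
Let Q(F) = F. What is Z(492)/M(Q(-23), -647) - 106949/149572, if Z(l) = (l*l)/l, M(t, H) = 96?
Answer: 1319215/299144 ≈ 4.4100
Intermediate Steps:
Z(l) = l (Z(l) = l**2/l = l)
Z(492)/M(Q(-23), -647) - 106949/149572 = 492/96 - 106949/149572 = 492*(1/96) - 106949*1/149572 = 41/8 - 106949/149572 = 1319215/299144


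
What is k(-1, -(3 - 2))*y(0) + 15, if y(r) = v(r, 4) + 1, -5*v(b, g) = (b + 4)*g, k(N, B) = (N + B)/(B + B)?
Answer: 64/5 ≈ 12.800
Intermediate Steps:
k(N, B) = (B + N)/(2*B) (k(N, B) = (B + N)/((2*B)) = (B + N)*(1/(2*B)) = (B + N)/(2*B))
v(b, g) = -g*(4 + b)/5 (v(b, g) = -(b + 4)*g/5 = -(4 + b)*g/5 = -g*(4 + b)/5)
y(r) = -11/5 - 4*r/5 (y(r) = -⅕*4*(4 + r) + 1 = (-16/5 - 4*r/5) + 1 = -11/5 - 4*r/5)
k(-1, -(3 - 2))*y(0) + 15 = ((-(3 - 2) - 1)/(2*((-(3 - 2)))))*(-11/5 - ⅘*0) + 15 = ((-1*1 - 1)/(2*((-1*1))))*(-11/5 + 0) + 15 = ((½)*(-1 - 1)/(-1))*(-11/5) + 15 = ((½)*(-1)*(-2))*(-11/5) + 15 = 1*(-11/5) + 15 = -11/5 + 15 = 64/5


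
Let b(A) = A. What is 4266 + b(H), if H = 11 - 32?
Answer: 4245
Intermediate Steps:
H = -21
4266 + b(H) = 4266 - 21 = 4245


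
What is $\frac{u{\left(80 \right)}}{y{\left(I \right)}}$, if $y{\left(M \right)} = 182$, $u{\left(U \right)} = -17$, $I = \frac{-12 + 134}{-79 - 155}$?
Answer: $- \frac{17}{182} \approx -0.093407$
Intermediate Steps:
$I = - \frac{61}{117}$ ($I = \frac{122}{-234} = 122 \left(- \frac{1}{234}\right) = - \frac{61}{117} \approx -0.52137$)
$\frac{u{\left(80 \right)}}{y{\left(I \right)}} = - \frac{17}{182}$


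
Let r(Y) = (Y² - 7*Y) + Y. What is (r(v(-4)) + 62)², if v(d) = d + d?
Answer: 30276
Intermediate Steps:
v(d) = 2*d
r(Y) = Y² - 6*Y
(r(v(-4)) + 62)² = ((2*(-4))*(-6 + 2*(-4)) + 62)² = (-8*(-6 - 8) + 62)² = (-8*(-14) + 62)² = (112 + 62)² = 174² = 30276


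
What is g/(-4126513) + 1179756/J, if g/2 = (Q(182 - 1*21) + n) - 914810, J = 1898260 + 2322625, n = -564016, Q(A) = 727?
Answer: 17346050266058/17417536824005 ≈ 0.99590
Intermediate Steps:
J = 4220885
g = -2956198 (g = 2*((727 - 564016) - 914810) = 2*(-563289 - 914810) = 2*(-1478099) = -2956198)
g/(-4126513) + 1179756/J = -2956198/(-4126513) + 1179756/4220885 = -2956198*(-1/4126513) + 1179756*(1/4220885) = 2956198/4126513 + 1179756/4220885 = 17346050266058/17417536824005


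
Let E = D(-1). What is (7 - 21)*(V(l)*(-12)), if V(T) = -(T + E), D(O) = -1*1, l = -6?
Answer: 1176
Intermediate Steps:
D(O) = -1
E = -1
V(T) = 1 - T (V(T) = -(T - 1) = -(-1 + T) = 1 - T)
(7 - 21)*(V(l)*(-12)) = (7 - 21)*((1 - 1*(-6))*(-12)) = -14*(1 + 6)*(-12) = -98*(-12) = -14*(-84) = 1176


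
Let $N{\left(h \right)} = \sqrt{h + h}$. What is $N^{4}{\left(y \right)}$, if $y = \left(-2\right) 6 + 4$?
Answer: $256$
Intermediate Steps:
$y = -8$ ($y = -12 + 4 = -8$)
$N{\left(h \right)} = \sqrt{2} \sqrt{h}$ ($N{\left(h \right)} = \sqrt{2 h} = \sqrt{2} \sqrt{h}$)
$N^{4}{\left(y \right)} = \left(\sqrt{2} \sqrt{-8}\right)^{4} = \left(\sqrt{2} \cdot 2 i \sqrt{2}\right)^{4} = \left(4 i\right)^{4} = 256$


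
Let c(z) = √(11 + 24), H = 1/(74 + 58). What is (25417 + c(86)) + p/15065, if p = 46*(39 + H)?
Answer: 1098782059/43230 + √35 ≈ 25423.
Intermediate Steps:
H = 1/132 ≈ 0.0075758
p = 118427/66 (p = 46*(39 + 1/132) = 46*(5149/132) = 118427/66 ≈ 1794.3)
c(z) = √35
(25417 + c(86)) + p/15065 = (25417 + √35) + (118427/66)/15065 = (25417 + √35) + (118427/66)*(1/15065) = (25417 + √35) + 5149/43230 = 1098782059/43230 + √35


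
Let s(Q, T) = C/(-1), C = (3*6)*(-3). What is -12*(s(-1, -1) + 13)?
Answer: -804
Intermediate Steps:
C = -54 (C = 18*(-3) = -54)
s(Q, T) = 54 (s(Q, T) = -54/(-1) = -54*(-1) = 54)
-12*(s(-1, -1) + 13) = -12*(54 + 13) = -12*67 = -804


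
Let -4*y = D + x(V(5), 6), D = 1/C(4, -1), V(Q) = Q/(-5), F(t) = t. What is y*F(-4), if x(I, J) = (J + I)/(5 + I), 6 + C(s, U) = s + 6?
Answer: 3/2 ≈ 1.5000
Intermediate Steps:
C(s, U) = s (C(s, U) = -6 + (s + 6) = -6 + (6 + s) = s)
V(Q) = -Q/5 (V(Q) = Q*(-⅕) = -Q/5)
x(I, J) = (I + J)/(5 + I)
D = ¼ (D = 1/4 = ¼ ≈ 0.25000)
y = -3/8 (y = -(¼ + (-⅕*5 + 6)/(5 - ⅕*5))/4 = -(¼ + (-1 + 6)/(5 - 1))/4 = -(¼ + 5/4)/4 = -¼*3/2 = -3/8 ≈ -0.37500)
y*F(-4) = -3/8*(-4) = 3/2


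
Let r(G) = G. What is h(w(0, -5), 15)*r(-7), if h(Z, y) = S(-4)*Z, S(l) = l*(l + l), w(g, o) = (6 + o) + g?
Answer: -224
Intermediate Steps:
w(g, o) = 6 + g + o
S(l) = 2*l² (S(l) = l*(2*l) = 2*l²)
h(Z, y) = 32*Z (h(Z, y) = (2*(-4)²)*Z = (2*16)*Z = 32*Z)
h(w(0, -5), 15)*r(-7) = (32*(6 + 0 - 5))*(-7) = (32*1)*(-7) = 32*(-7) = -224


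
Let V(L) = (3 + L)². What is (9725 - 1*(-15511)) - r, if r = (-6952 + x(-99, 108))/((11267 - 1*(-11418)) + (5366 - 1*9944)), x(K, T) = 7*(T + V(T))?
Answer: 456868201/18107 ≈ 25232.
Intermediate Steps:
x(K, T) = 7*T + 7*(3 + T)² (x(K, T) = 7*(T + (3 + T)²) = 7*T + 7*(3 + T)²)
r = 80051/18107 (r = (-6952 + (7*108 + 7*(3 + 108)²))/((11267 - 1*(-11418)) + (5366 - 1*9944)) = (-6952 + (756 + 7*111²))/((11267 + 11418) + (5366 - 9944)) = (-6952 + (756 + 7*12321))/(22685 - 4578) = (-6952 + (756 + 86247))/18107 = (-6952 + 87003)*(1/18107) = 80051*(1/18107) = 80051/18107 ≈ 4.4210)
(9725 - 1*(-15511)) - r = (9725 - 1*(-15511)) - 1*80051/18107 = (9725 + 15511) - 80051/18107 = 25236 - 80051/18107 = 456868201/18107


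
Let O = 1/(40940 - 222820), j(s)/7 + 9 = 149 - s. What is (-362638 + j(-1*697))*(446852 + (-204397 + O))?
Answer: -15733138802339821/181880 ≈ -8.6503e+10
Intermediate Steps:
j(s) = 980 - 7*s (j(s) = -63 + 7*(149 - s) = -63 + (1043 - 7*s) = 980 - 7*s)
O = -1/181880 (O = 1/(-181880) = -1/181880 ≈ -5.4981e-6)
(-362638 + j(-1*697))*(446852 + (-204397 + O)) = (-362638 + (980 - (-7)*697))*(446852 + (-204397 - 1/181880)) = (-362638 + (980 - 7*(-697)))*(446852 - 37175726361/181880) = (-362638 + (980 + 4879))*(44097715399/181880) = (-362638 + 5859)*(44097715399/181880) = -356779*44097715399/181880 = -15733138802339821/181880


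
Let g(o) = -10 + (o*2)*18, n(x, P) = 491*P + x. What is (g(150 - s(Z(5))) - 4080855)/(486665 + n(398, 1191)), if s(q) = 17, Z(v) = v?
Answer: -4076077/1071844 ≈ -3.8029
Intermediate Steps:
n(x, P) = x + 491*P
g(o) = -10 + 36*o (g(o) = -10 + (2*o)*18 = -10 + 36*o)
(g(150 - s(Z(5))) - 4080855)/(486665 + n(398, 1191)) = ((-10 + 36*(150 - 1*17)) - 4080855)/(486665 + (398 + 491*1191)) = ((-10 + 36*(150 - 17)) - 4080855)/(486665 + (398 + 584781)) = ((-10 + 36*133) - 4080855)/(486665 + 585179) = ((-10 + 4788) - 4080855)/1071844 = (4778 - 4080855)*(1/1071844) = -4076077*1/1071844 = -4076077/1071844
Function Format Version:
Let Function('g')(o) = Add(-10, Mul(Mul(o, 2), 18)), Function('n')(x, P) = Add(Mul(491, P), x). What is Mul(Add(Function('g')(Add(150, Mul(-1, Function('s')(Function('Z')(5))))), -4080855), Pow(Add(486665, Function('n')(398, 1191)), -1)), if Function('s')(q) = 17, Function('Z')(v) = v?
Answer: Rational(-4076077, 1071844) ≈ -3.8029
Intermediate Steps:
Function('n')(x, P) = Add(x, Mul(491, P))
Function('g')(o) = Add(-10, Mul(36, o)) (Function('g')(o) = Add(-10, Mul(Mul(2, o), 18)) = Add(-10, Mul(36, o)))
Mul(Add(Function('g')(Add(150, Mul(-1, Function('s')(Function('Z')(5))))), -4080855), Pow(Add(486665, Function('n')(398, 1191)), -1)) = Mul(Add(Add(-10, Mul(36, Add(150, Mul(-1, 17)))), -4080855), Pow(Add(486665, Add(398, Mul(491, 1191))), -1)) = Mul(Add(Add(-10, Mul(36, Add(150, -17))), -4080855), Pow(Add(486665, Add(398, 584781)), -1)) = Mul(Add(Add(-10, Mul(36, 133)), -4080855), Pow(Add(486665, 585179), -1)) = Mul(Add(Add(-10, 4788), -4080855), Pow(1071844, -1)) = Mul(Add(4778, -4080855), Rational(1, 1071844)) = Mul(-4076077, Rational(1, 1071844)) = Rational(-4076077, 1071844)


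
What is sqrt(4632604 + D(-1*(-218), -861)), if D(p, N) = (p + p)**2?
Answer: 10*sqrt(48227) ≈ 2196.1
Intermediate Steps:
D(p, N) = 4*p**2 (D(p, N) = (2*p)**2 = 4*p**2)
sqrt(4632604 + D(-1*(-218), -861)) = sqrt(4632604 + 4*(-1*(-218))**2) = sqrt(4632604 + 4*218**2) = sqrt(4632604 + 4*47524) = sqrt(4632604 + 190096) = sqrt(4822700) = 10*sqrt(48227)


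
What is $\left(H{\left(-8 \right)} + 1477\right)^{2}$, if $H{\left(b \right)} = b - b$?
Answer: $2181529$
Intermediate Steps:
$H{\left(b \right)} = 0$
$\left(H{\left(-8 \right)} + 1477\right)^{2} = \left(0 + 1477\right)^{2} = 1477^{2} = 2181529$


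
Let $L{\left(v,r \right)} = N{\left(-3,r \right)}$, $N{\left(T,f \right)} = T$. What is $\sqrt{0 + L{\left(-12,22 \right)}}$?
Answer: $i \sqrt{3} \approx 1.732 i$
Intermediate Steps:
$L{\left(v,r \right)} = -3$
$\sqrt{0 + L{\left(-12,22 \right)}} = \sqrt{0 - 3} = \sqrt{-3} = i \sqrt{3}$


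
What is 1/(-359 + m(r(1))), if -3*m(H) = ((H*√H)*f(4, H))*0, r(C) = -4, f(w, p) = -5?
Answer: -1/359 ≈ -0.0027855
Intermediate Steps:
m(H) = 0 (m(H) = -(H*√H)*(-5)*0/3 = -H^(3/2)*(-5)*0/3 = -(-5*H^(3/2))*0/3 = -⅓*0 = 0)
1/(-359 + m(r(1))) = 1/(-359 + 0) = 1/(-359) = -1/359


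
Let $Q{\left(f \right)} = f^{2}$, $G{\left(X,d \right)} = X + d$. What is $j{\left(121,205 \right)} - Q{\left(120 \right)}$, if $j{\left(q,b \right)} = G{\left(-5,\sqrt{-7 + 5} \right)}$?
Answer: $-14405 + i \sqrt{2} \approx -14405.0 + 1.4142 i$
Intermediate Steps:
$j{\left(q,b \right)} = -5 + i \sqrt{2}$ ($j{\left(q,b \right)} = -5 + \sqrt{-7 + 5} = -5 + \sqrt{-2} = -5 + i \sqrt{2}$)
$j{\left(121,205 \right)} - Q{\left(120 \right)} = \left(-5 + i \sqrt{2}\right) - 120^{2} = \left(-5 + i \sqrt{2}\right) - 14400 = -14405 + i \sqrt{2}$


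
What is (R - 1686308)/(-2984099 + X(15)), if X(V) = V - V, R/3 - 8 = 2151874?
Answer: -4769338/2984099 ≈ -1.5983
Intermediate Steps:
R = 6455646 (R = 24 + 3*2151874 = 24 + 6455622 = 6455646)
X(V) = 0
(R - 1686308)/(-2984099 + X(15)) = (6455646 - 1686308)/(-2984099 + 0) = 4769338/(-2984099) = 4769338*(-1/2984099) = -4769338/2984099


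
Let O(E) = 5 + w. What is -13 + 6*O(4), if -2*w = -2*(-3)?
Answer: -1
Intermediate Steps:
w = -3 (w = -(-1)*(-3) = -½*6 = -3)
O(E) = 2 (O(E) = 5 - 3 = 2)
-13 + 6*O(4) = -13 + 6*2 = -13 + 12 = -1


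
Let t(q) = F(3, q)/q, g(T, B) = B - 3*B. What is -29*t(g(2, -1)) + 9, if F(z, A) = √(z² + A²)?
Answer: 9 - 29*√13/2 ≈ -43.281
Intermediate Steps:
F(z, A) = √(A² + z²)
g(T, B) = -2*B
t(q) = √(9 + q²)/q (t(q) = √(q² + 3²)/q = √(q² + 9)/q = √(9 + q²)/q)
-29*t(g(2, -1)) + 9 = -29*√(9 + (-2*(-1))²)/((-2*(-1))) + 9 = -29*√(9 + 2²)/2 + 9 = -29*√(9 + 4)/2 + 9 = -29*√13/2 + 9 = 9 - 29*√13/2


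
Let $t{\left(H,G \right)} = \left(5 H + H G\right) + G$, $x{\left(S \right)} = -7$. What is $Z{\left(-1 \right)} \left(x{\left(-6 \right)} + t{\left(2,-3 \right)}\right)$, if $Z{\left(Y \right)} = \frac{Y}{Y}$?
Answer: $-6$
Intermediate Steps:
$Z{\left(Y \right)} = 1$
$t{\left(H,G \right)} = G + 5 H + G H$ ($t{\left(H,G \right)} = \left(5 H + G H\right) + G = G + 5 H + G H$)
$Z{\left(-1 \right)} \left(x{\left(-6 \right)} + t{\left(2,-3 \right)}\right) = 1 \left(-7 - -1\right) = 1 \left(-7 + 1\right) = 1 \left(-6\right) = -6$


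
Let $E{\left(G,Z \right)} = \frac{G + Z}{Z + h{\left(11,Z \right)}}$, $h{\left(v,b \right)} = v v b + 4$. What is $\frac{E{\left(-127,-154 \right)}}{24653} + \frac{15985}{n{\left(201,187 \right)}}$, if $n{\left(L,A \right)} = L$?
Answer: $\frac{7402365059201}{93079472352} \approx 79.527$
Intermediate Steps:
$h{\left(v,b \right)} = 4 + b v^{2}$ ($h{\left(v,b \right)} = v^{2} b + 4 = b v^{2} + 4 = 4 + b v^{2}$)
$E{\left(G,Z \right)} = \frac{G + Z}{4 + 122 Z}$ ($E{\left(G,Z \right)} = \frac{G + Z}{Z + \left(4 + Z 11^{2}\right)} = \frac{G + Z}{Z + \left(4 + Z 121\right)} = \frac{G + Z}{Z + \left(4 + 121 Z\right)} = \frac{G + Z}{4 + 122 Z}$)
$\frac{E{\left(-127,-154 \right)}}{24653} + \frac{15985}{n{\left(201,187 \right)}} = \frac{\frac{1}{2} \frac{1}{2 + 61 \left(-154\right)} \left(-127 - 154\right)}{24653} + \frac{15985}{201} = \frac{1}{2} \frac{1}{2 - 9394} \left(-281\right) \frac{1}{24653} + 15985 \cdot \frac{1}{201} = \frac{1}{2} \frac{1}{-9392} \left(-281\right) \frac{1}{24653} + \frac{15985}{201} = \frac{1}{2} \left(- \frac{1}{9392}\right) \left(-281\right) \frac{1}{24653} + \frac{15985}{201} = \frac{281}{18784} \cdot \frac{1}{24653} + \frac{15985}{201} = \frac{281}{463081952} + \frac{15985}{201} = \frac{7402365059201}{93079472352}$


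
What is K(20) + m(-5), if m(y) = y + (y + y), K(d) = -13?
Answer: -28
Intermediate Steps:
m(y) = 3*y (m(y) = y + 2*y = 3*y)
K(20) + m(-5) = -13 + 3*(-5) = -13 - 15 = -28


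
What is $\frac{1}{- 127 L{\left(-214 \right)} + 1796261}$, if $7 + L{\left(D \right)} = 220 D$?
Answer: $\frac{1}{7776310} \approx 1.286 \cdot 10^{-7}$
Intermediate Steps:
$L{\left(D \right)} = -7 + 220 D$
$\frac{1}{- 127 L{\left(-214 \right)} + 1796261} = \frac{1}{- 127 \left(-7 + 220 \left(-214\right)\right) + 1796261} = \frac{1}{- 127 \left(-7 - 47080\right) + 1796261} = \frac{1}{\left(-127\right) \left(-47087\right) + 1796261} = \frac{1}{5980049 + 1796261} = \frac{1}{7776310}$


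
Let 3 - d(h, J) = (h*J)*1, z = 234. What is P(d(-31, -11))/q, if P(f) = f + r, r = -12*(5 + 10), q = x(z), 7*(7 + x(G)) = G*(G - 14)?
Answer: -3626/51431 ≈ -0.070502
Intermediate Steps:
d(h, J) = 3 - J*h (d(h, J) = 3 - h*J = 3 - J*h)
x(G) = -7 + G*(-14 + G)/7 (x(G) = -7 + (G*(G - 14))/7 = -7 + (G*(-14 + G))/7 = -7 + G*(-14 + G)/7)
q = 51431/7 (q = -7 - 2*234 + (⅐)*234² = -7 - 468 + (⅐)*54756 = -7 - 468 + 54756/7 = 51431/7 ≈ 7347.3)
r = -180 (r = -12*15 = -180)
P(f) = -180 + f (P(f) = f - 180 = -180 + f)
P(d(-31, -11))/q = (-180 + (3 - 1*(-11)*(-31)))/(51431/7) = (-180 + (3 - 341))*(7/51431) = (-180 - 338)*(7/51431) = -518*7/51431 = -3626/51431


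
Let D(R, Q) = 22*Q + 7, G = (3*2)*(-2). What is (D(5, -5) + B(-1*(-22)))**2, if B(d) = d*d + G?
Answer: 136161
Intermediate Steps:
G = -12 (G = 6*(-2) = -12)
D(R, Q) = 7 + 22*Q
B(d) = -12 + d**2 (B(d) = d*d - 12 = d**2 - 12 = -12 + d**2)
(D(5, -5) + B(-1*(-22)))**2 = ((7 + 22*(-5)) + (-12 + (-1*(-22))**2))**2 = ((7 - 110) + (-12 + 22**2))**2 = (-103 + (-12 + 484))**2 = (-103 + 472)**2 = 369**2 = 136161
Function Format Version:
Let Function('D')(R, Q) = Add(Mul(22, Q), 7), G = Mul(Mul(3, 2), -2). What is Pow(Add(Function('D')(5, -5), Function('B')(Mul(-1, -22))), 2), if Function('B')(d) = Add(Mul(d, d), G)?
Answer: 136161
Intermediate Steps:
G = -12 (G = Mul(6, -2) = -12)
Function('D')(R, Q) = Add(7, Mul(22, Q))
Function('B')(d) = Add(-12, Pow(d, 2)) (Function('B')(d) = Add(Mul(d, d), -12) = Add(Pow(d, 2), -12) = Add(-12, Pow(d, 2)))
Pow(Add(Function('D')(5, -5), Function('B')(Mul(-1, -22))), 2) = Pow(Add(Add(7, Mul(22, -5)), Add(-12, Pow(Mul(-1, -22), 2))), 2) = Pow(Add(Add(7, -110), Add(-12, Pow(22, 2))), 2) = Pow(Add(-103, Add(-12, 484)), 2) = Pow(Add(-103, 472), 2) = Pow(369, 2) = 136161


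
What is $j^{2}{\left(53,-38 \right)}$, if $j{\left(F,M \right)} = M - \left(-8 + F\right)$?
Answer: $6889$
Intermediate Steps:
$j{\left(F,M \right)} = 8 + M - F$ ($j{\left(F,M \right)} = M - \left(-8 + F\right) = 8 + M - F$)
$j^{2}{\left(53,-38 \right)} = \left(8 - 38 - 53\right)^{2} = \left(-83\right)^{2} = 6889$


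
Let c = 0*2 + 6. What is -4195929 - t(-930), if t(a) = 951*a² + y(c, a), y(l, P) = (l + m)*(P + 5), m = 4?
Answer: -826706579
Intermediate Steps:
c = 6 (c = 0 + 6 = 6)
y(l, P) = (4 + l)*(5 + P) (y(l, P) = (l + 4)*(P + 5) = (4 + l)*(5 + P))
t(a) = 50 + 10*a + 951*a² (t(a) = 951*a² + (20 + 4*a + 5*6 + a*6) = 951*a² + (20 + 4*a + 30 + 6*a) = 951*a² + (50 + 10*a) = 50 + 10*a + 951*a²)
-4195929 - t(-930) = -4195929 - (50 + 10*(-930) + 951*(-930)²) = -4195929 - (50 - 9300 + 951*864900) = -4195929 - (50 - 9300 + 822519900) = -4195929 - 1*822510650 = -4195929 - 822510650 = -826706579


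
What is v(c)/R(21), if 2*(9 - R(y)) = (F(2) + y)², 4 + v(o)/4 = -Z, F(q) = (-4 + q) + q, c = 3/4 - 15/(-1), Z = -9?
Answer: -40/423 ≈ -0.094563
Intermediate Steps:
c = 63/4 (c = 3*(¼) - 15*(-1) = ¾ + 15 = 63/4 ≈ 15.750)
F(q) = -4 + 2*q
v(o) = 20 (v(o) = -16 + 4*(-1*(-9)) = -16 + 4*9 = -16 + 36 = 20)
R(y) = 9 - y²/2 (R(y) = 9 - ((-4 + 2*2) + y)²/2 = 9 - ((-4 + 4) + y)²/2 = 9 - (0 + y)²/2 = 9 - y²/2)
v(c)/R(21) = 20/(9 - ½*21²) = 20/(9 - ½*441) = 20/(9 - 441/2) = 20/(-423/2) = 20*(-2/423) = -40/423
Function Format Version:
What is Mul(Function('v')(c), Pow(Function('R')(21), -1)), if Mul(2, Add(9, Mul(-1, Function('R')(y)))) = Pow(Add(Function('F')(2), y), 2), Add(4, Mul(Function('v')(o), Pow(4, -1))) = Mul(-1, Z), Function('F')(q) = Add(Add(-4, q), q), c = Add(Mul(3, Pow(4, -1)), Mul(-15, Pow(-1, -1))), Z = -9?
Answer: Rational(-40, 423) ≈ -0.094563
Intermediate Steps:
c = Rational(63, 4) (c = Add(Mul(3, Rational(1, 4)), Mul(-15, -1)) = Add(Rational(3, 4), 15) = Rational(63, 4) ≈ 15.750)
Function('F')(q) = Add(-4, Mul(2, q))
Function('v')(o) = 20 (Function('v')(o) = Add(-16, Mul(4, Mul(-1, -9))) = Add(-16, Mul(4, 9)) = Add(-16, 36) = 20)
Function('R')(y) = Add(9, Mul(Rational(-1, 2), Pow(y, 2))) (Function('R')(y) = Add(9, Mul(Rational(-1, 2), Pow(Add(Add(-4, Mul(2, 2)), y), 2))) = Add(9, Mul(Rational(-1, 2), Pow(Add(Add(-4, 4), y), 2))) = Add(9, Mul(Rational(-1, 2), Pow(Add(0, y), 2))) = Add(9, Mul(Rational(-1, 2), Pow(y, 2))))
Mul(Function('v')(c), Pow(Function('R')(21), -1)) = Mul(20, Pow(Add(9, Mul(Rational(-1, 2), Pow(21, 2))), -1)) = Mul(20, Pow(Add(9, Mul(Rational(-1, 2), 441)), -1)) = Mul(20, Pow(Add(9, Rational(-441, 2)), -1)) = Mul(20, Pow(Rational(-423, 2), -1)) = Mul(20, Rational(-2, 423)) = Rational(-40, 423)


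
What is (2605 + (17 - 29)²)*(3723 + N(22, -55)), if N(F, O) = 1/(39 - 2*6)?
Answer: 276334978/27 ≈ 1.0235e+7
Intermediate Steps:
N(F, O) = 1/27 (N(F, O) = 1/(39 - 12) = 1/27)
(2605 + (17 - 29)²)*(3723 + N(22, -55)) = (2605 + (17 - 29)²)*(3723 + 1/27) = (2605 + (-12)²)*(100522/27) = (2605 + 144)*(100522/27) = 2749*(100522/27) = 276334978/27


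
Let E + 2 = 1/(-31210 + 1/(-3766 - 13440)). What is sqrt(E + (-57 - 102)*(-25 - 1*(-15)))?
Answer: sqrt(457928702387889955382)/536999261 ≈ 39.850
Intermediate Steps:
E = -1074015728/536999261 (E = -2 + 1/(-31210 + 1/(-3766 - 13440)) = -2 + 1/(-31210 + 1/(-17206)) = -2 + 1/(-31210 - 1/17206) = -2 + 1/(-536999261/17206) = -2 - 17206/536999261 = -1074015728/536999261 ≈ -2.0000)
sqrt(E + (-57 - 102)*(-25 - 1*(-15))) = sqrt(-1074015728/536999261 + (-57 - 102)*(-25 - 1*(-15))) = sqrt(-1074015728/536999261 - 159*(-25 + 15)) = sqrt(-1074015728/536999261 - 159*(-10)) = sqrt(-1074015728/536999261 + 1590) = sqrt(852754809262/536999261) = sqrt(457928702387889955382)/536999261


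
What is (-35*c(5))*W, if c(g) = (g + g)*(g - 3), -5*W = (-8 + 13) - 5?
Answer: 0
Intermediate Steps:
W = 0 (W = -((-8 + 13) - 5)/5 = -(5 - 5)/5 = -⅕*0 = 0)
c(g) = 2*g*(-3 + g) (c(g) = (2*g)*(-3 + g) = 2*g*(-3 + g))
(-35*c(5))*W = -70*5*(-3 + 5)*0 = -70*5*2*0 = -35*20*0 = -700*0 = 0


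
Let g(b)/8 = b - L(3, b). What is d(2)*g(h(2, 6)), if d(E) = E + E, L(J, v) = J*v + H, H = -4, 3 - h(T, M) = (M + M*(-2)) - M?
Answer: -832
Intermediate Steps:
h(T, M) = 3 + 2*M (h(T, M) = 3 - ((M + M*(-2)) - M) = 3 - ((M - 2*M) - M) = 3 - (-M - M) = 3 - (-2)*M = 3 + 2*M)
L(J, v) = -4 + J*v (L(J, v) = J*v - 4 = -4 + J*v)
g(b) = 32 - 16*b (g(b) = 8*(b - (-4 + 3*b)) = 8*(b + (4 - 3*b)) = 8*(4 - 2*b) = 32 - 16*b)
d(E) = 2*E
d(2)*g(h(2, 6)) = (2*2)*(32 - 16*(3 + 2*6)) = 4*(32 - 16*(3 + 12)) = 4*(32 - 16*15) = 4*(32 - 240) = 4*(-208) = -832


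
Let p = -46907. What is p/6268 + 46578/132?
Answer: 23813265/68948 ≈ 345.38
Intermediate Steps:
p/6268 + 46578/132 = -46907/6268 + 46578/132 = -46907*1/6268 + 46578*(1/132) = -46907/6268 + 7763/22 = 23813265/68948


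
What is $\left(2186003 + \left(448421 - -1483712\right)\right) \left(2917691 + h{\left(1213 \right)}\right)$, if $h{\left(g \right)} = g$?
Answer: $12020443642944$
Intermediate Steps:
$\left(2186003 + \left(448421 - -1483712\right)\right) \left(2917691 + h{\left(1213 \right)}\right) = \left(2186003 + \left(448421 - -1483712\right)\right) \left(2917691 + 1213\right) = \left(2186003 + \left(448421 + 1483712\right)\right) 2918904 = \left(2186003 + 1932133\right) 2918904 = 4118136 \cdot 2918904 = 12020443642944$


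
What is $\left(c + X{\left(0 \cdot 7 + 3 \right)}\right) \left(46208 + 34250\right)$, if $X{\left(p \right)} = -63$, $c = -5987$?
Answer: $-486770900$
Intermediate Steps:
$\left(c + X{\left(0 \cdot 7 + 3 \right)}\right) \left(46208 + 34250\right) = \left(-5987 - 63\right) \left(46208 + 34250\right) = \left(-6050\right) 80458 = -486770900$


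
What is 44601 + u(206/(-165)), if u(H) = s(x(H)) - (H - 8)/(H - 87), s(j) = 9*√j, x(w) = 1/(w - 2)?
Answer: 649433635/14561 + 9*I*√22110/268 ≈ 44601.0 + 4.9935*I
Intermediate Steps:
x(w) = 1/(-2 + w)
u(H) = 9*√(1/(-2 + H)) - (-8 + H)/(-87 + H) (u(H) = 9*√(1/(-2 + H)) - (H - 8)/(H - 87) = 9*√(1/(-2 + H)) - (-8 + H)/(-87 + H))
44601 + u(206/(-165)) = 44601 + (8 - 206/(-165) - 783*I/√(2 - 206/(-165)) + 9*(206/(-165))*√(1/(-2 + 206/(-165))))/(-87 + 206/(-165)) = 44601 + (8 - 206*(-1)/165 - 783*I*√22110/268 + 9*(206*(-1/165))*√(1/(-2 + 206*(-1/165))))/(-87 + 206*(-1/165)) = 44601 + (8 - 1*(-206/165) - 783*I*√22110/268 + 9*(-206/165)*√(1/(-2 - 206/165)))/(-87 - 206/165) = 44601 + (8 + 206/165 - 783*I*√22110/268 + 9*(-206/165)*√(1/(-536/165)))/(-14561/165) = 44601 - 165*(8 + 206/165 - 783*I*√22110/268 + 9*(-206/165)*√(-165/536))/14561 = 44601 - 165*(8 + 206/165 - 783*I*√22110/268 + 9*(-206/165)*(I*√22110/268))/14561 = 44601 - 165*(8 + 206/165 - 783*I*√22110/268 - 309*I*√22110/7370)/14561 = 44601 - 165*(1526/165 - 43683*I*√22110/14740)/14561 = 44601 + (-1526/14561 + 9*I*√22110/268) = 649433635/14561 + 9*I*√22110/268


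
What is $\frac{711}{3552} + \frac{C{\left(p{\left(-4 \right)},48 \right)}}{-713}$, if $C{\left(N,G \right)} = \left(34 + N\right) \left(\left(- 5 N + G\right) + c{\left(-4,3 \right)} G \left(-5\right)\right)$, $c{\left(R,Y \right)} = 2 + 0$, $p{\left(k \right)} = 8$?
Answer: $\frac{23640597}{844192} \approx 28.004$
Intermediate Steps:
$c{\left(R,Y \right)} = 2$
$C{\left(N,G \right)} = \left(34 + N\right) \left(- 9 G - 5 N\right)$ ($C{\left(N,G \right)} = \left(34 + N\right) \left(\left(- 5 N + G\right) + 2 G \left(-5\right)\right) = \left(34 + N\right) \left(\left(G - 5 N\right) - 10 G\right) = \left(34 + N\right) \left(- 9 G - 5 N\right)$)
$\frac{711}{3552} + \frac{C{\left(p{\left(-4 \right)},48 \right)}}{-713} = \frac{711}{3552} + \frac{\left(-306\right) 48 - 1360 - 5 \cdot 8^{2} - 432 \cdot 8}{-713} = 711 \cdot \frac{1}{3552} + \left(-14688 - 1360 - 320 - 3456\right) \left(- \frac{1}{713}\right) = \frac{237}{1184} + \left(-14688 - 1360 - 320 - 3456\right) \left(- \frac{1}{713}\right) = \frac{237}{1184} - - \frac{19824}{713} = \frac{237}{1184} + \frac{19824}{713} = \frac{23640597}{844192}$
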